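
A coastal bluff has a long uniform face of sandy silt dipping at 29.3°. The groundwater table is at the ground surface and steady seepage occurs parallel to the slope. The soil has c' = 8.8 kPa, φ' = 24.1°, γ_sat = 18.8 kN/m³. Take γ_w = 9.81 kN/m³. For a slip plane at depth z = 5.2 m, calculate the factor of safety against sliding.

FS = 0.59

With seepage parallel to the slope and the water table at the surface, the effective normal stress on the slip plane uses the buoyant unit weight γ' = γ_sat − γ_w while the driving shear stress uses γ_sat:
FS = [c' + γ' z cos²β tanφ'] / [γ_sat z sinβ cosβ]
γ' = 18.8 − 9.81 = 8.99 kN/m³
Numerator = 8.8 + 8.99·5.2·cos²29.3°·tan24.1° = 8.8 + 8.99·5.2·0.7605·0.4473 = 24.703 kPa
Denominator = 18.8·5.2·sin29.3°·cos29.3° = 18.8·5.2·0.4894·0.8721 = 41.722 kPa
FS = 24.703 / 41.722 = 0.592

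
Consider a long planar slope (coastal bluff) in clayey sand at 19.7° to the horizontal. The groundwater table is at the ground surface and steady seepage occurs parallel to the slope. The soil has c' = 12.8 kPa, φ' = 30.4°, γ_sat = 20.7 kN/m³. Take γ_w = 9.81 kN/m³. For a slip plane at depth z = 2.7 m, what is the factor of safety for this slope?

With seepage parallel to the slope and the water table at the surface, the effective normal stress on the slip plane uses the buoyant unit weight γ' = γ_sat − γ_w while the driving shear stress uses γ_sat:
FS = [c' + γ' z cos²β tanφ'] / [γ_sat z sinβ cosβ]
γ' = 20.7 − 9.81 = 10.89 kN/m³
Numerator = 12.8 + 10.89·2.7·cos²19.7°·tan30.4° = 12.8 + 10.89·2.7·0.8864·0.5867 = 28.090 kPa
Denominator = 20.7·2.7·sin19.7°·cos19.7° = 20.7·2.7·0.3371·0.9415 = 17.738 kPa
FS = 28.090 / 17.738 = 1.584

FS = 1.58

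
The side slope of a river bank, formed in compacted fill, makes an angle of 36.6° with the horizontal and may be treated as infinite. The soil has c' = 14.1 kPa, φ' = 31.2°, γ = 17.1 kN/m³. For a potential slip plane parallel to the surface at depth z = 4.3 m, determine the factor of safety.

For an infinite slope with a slip plane parallel to the surface (no pore pressure): FS = [c' + γz cos²β tanφ'] / [γz sinβ cosβ].
γz = 17.1·4.3 = 73.53 kN/m²
Numerator = 14.1 + 73.53·cos²36.6°·tan31.2° = 14.1 + 73.53·0.6445·0.6056 = 42.801 kPa
Denominator = 73.53·sin36.6°·cos36.6° = 73.53·0.5962·0.8028 = 35.196 kPa
FS = 42.801 / 35.196 = 1.216

FS = 1.22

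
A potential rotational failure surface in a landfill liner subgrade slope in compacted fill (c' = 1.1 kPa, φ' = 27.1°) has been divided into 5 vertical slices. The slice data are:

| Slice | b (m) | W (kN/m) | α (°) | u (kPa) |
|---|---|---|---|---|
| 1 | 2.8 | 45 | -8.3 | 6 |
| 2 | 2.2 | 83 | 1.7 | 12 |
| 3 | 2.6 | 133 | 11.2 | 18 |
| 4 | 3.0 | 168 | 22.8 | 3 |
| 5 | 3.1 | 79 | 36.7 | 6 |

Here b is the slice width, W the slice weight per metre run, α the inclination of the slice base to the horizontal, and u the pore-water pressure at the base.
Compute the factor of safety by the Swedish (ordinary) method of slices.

FS = 1.46

Ordinary method of slices: FS = Σ[c'·Δl_i + (W_i cosα_i − u_i·Δl_i)·tanφ'] / Σ W_i sinα_i, with Δl_i = b_i / cosα_i.
Slice 1: Δl = 2.8/cos(-8.3°) = 2.830 m; N'_1 = 45·cos(-8.3°) − 6·2.830 = 27.6; c'Δl = 3.11; W sinα = -6.5
Slice 2: Δl = 2.2/cos1.7° = 2.201 m; N'_2 = 83·cos1.7° − 12·2.201 = 56.6; c'Δl = 2.42; W sinα = 2.5
Slice 3: Δl = 2.6/cos11.2° = 2.650 m; N'_3 = 133·cos11.2° − 18·2.650 = 82.8; c'Δl = 2.92; W sinα = 25.8
Slice 4: Δl = 3.0/cos22.8° = 3.254 m; N'_4 = 168·cos22.8° − 3·3.254 = 145.1; c'Δl = 3.58; W sinα = 65.1
Slice 5: Δl = 3.1/cos36.7° = 3.866 m; N'_5 = 79·cos36.7° − 6·3.866 = 40.1; c'Δl = 4.25; W sinα = 47.2
Σc'Δl = 16.3 kN/m; ΣN' = 352.1 kN/m; ΣW sinα = 134.1 kN/m
Resisting = 16.3 + 352.1·tan27.1° = 16.3 + 180.2 = 196.5 kN/m
FS = 196.5 / 134.1 = 1.465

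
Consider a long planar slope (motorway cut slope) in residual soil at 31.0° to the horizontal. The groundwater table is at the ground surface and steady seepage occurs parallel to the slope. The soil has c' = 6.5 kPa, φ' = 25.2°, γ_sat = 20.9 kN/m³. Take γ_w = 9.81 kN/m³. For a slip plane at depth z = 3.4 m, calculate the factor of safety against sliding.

With seepage parallel to the slope and the water table at the surface, the effective normal stress on the slip plane uses the buoyant unit weight γ' = γ_sat − γ_w while the driving shear stress uses γ_sat:
FS = [c' + γ' z cos²β tanφ'] / [γ_sat z sinβ cosβ]
γ' = 20.9 − 9.81 = 11.09 kN/m³
Numerator = 6.5 + 11.09·3.4·cos²31.0°·tan25.2° = 6.5 + 11.09·3.4·0.7347·0.4706 = 19.536 kPa
Denominator = 20.9·3.4·sin31.0°·cos31.0° = 20.9·3.4·0.5150·0.8572 = 31.371 kPa
FS = 19.536 / 31.371 = 0.623

FS = 0.62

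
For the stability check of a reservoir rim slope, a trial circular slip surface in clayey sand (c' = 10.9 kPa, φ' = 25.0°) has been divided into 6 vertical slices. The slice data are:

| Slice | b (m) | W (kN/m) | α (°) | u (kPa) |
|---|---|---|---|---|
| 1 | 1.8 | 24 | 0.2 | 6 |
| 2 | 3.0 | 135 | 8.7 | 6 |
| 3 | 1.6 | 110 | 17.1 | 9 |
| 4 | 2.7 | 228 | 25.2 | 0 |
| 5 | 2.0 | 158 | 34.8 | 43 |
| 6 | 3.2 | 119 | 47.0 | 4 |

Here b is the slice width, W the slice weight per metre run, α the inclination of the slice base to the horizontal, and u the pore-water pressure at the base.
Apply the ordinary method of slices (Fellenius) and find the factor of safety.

FS = 1.28

Ordinary method of slices: FS = Σ[c'·Δl_i + (W_i cosα_i − u_i·Δl_i)·tanφ'] / Σ W_i sinα_i, with Δl_i = b_i / cosα_i.
Slice 1: Δl = 1.8/cos0.2° = 1.800 m; N'_1 = 24·cos0.2° − 6·1.800 = 13.2; c'Δl = 19.62; W sinα = 0.1
Slice 2: Δl = 3.0/cos8.7° = 3.035 m; N'_2 = 135·cos8.7° − 6·3.035 = 115.2; c'Δl = 33.08; W sinα = 20.4
Slice 3: Δl = 1.6/cos17.1° = 1.674 m; N'_3 = 110·cos17.1° − 9·1.674 = 90.1; c'Δl = 18.25; W sinα = 32.3
Slice 4: Δl = 2.7/cos25.2° = 2.984 m; N'_4 = 228·cos25.2° − 0·2.984 = 206.3; c'Δl = 32.53; W sinα = 97.1
Slice 5: Δl = 2.0/cos34.8° = 2.436 m; N'_5 = 158·cos34.8° − 43·2.436 = 25.0; c'Δl = 26.55; W sinα = 90.2
Slice 6: Δl = 3.2/cos47.0° = 4.692 m; N'_6 = 119·cos47.0° − 4·4.692 = 62.4; c'Δl = 51.14; W sinα = 87.0
Σc'Δl = 181.2 kN/m; ΣN' = 512.2 kN/m; ΣW sinα = 327.1 kN/m
Resisting = 181.2 + 512.2·tan25.0° = 181.2 + 238.8 = 420.0 kN/m
FS = 420.0 / 327.1 = 1.284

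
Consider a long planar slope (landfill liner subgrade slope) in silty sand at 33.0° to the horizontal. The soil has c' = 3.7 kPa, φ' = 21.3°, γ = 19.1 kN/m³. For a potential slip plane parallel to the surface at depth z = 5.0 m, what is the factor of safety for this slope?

For an infinite slope with a slip plane parallel to the surface (no pore pressure): FS = [c' + γz cos²β tanφ'] / [γz sinβ cosβ].
γz = 19.1·5.0 = 95.50 kN/m²
Numerator = 3.7 + 95.50·cos²33.0°·tan21.3° = 3.7 + 95.50·0.7034·0.3899 = 29.889 kPa
Denominator = 95.50·sin33.0°·cos33.0° = 95.50·0.5446·0.8387 = 43.622 kPa
FS = 29.889 / 43.622 = 0.685

FS = 0.69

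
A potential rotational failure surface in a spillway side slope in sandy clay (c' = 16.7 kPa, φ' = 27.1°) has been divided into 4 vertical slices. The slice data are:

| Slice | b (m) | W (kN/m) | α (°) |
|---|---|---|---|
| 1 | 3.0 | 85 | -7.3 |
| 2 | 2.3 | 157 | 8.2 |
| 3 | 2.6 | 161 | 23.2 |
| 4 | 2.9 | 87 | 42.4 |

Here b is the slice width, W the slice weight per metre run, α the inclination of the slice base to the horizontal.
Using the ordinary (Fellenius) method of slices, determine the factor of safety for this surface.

Ordinary method of slices: FS = Σ[c'·Δl_i + (W_i cosα_i)·tanφ'] / Σ W_i sinα_i, with Δl_i = b_i / cosα_i.
Slice 1: Δl = 3.0/cos(-7.3°) = 3.025 m; N'_1 = 85·cos(-7.3°) = 84.3; c'Δl = 50.51; W sinα = -10.8
Slice 2: Δl = 2.3/cos8.2° = 2.324 m; N'_2 = 157·cos8.2° = 155.4; c'Δl = 38.81; W sinα = 22.4
Slice 3: Δl = 2.6/cos23.2° = 2.829 m; N'_3 = 161·cos23.2° = 148.0; c'Δl = 47.24; W sinα = 63.4
Slice 4: Δl = 2.9/cos42.4° = 3.927 m; N'_4 = 87·cos42.4° = 64.2; c'Δl = 65.58; W sinα = 58.7
Σc'Δl = 202.1 kN/m; ΣN' = 451.9 kN/m; ΣW sinα = 133.7 kN/m
Resisting = 202.1 + 451.9·tan27.1° = 202.1 + 231.3 = 433.4 kN/m
FS = 433.4 / 133.7 = 3.242

FS = 3.24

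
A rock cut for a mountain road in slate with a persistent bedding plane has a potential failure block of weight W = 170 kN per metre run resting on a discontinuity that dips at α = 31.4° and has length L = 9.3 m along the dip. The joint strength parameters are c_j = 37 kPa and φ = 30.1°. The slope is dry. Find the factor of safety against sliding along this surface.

Resolving the block weight along and normal to the plane and applying the Mohr–Coulomb strength on the joint:
N' = W cosα = 170·cos31.4° = 145.1 kN/m
Driving force T = W sinα = 170·sin31.4° = 88.6 kN/m
Resisting force R = c_j·L + N'·tanφ = 37·9.3 + 145.1·tan30.1° = 344.1 + 84.1 = 428.2 kN/m
FS = R / T = 428.2 / 88.6 = 4.835

FS = 4.83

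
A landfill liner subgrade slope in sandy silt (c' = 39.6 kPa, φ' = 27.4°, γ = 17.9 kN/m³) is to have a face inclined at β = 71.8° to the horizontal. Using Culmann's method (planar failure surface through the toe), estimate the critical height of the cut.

H_c = 26.14 m

Culmann's analysis gives the critical failure plane at α_cr = (β + φ')/2 = (71.8 + 27.4)/2 = 49.6°, and the critical height
H_c = (4c'/γ) · sinβ cosφ' / [1 − cos(β − φ')]
    = (4·39.6/17.9) · sin71.8°·cos27.4° / [1 − cos(44.4°)]
    = 8.849 · 0.9500·0.8878 / [1 − 0.7145]
    = 8.849 · 0.8434 / 0.2855
    = 26.14 m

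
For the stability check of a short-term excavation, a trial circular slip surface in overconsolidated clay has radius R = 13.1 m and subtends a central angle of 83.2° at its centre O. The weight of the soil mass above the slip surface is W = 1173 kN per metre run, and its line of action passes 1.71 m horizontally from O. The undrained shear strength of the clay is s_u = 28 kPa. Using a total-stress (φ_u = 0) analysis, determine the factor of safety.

FS = 3.48

Taking moments about the centre O, the resisting moment is provided by the undrained shear strength acting along the arc:
Arc length L_a = R·θ = 13.1·(83.2°·π/180) = 13.1·1.4521 = 19.02 m
M_R = s_u·L_a·R = 28·19.02·13.1 = 6977.5 kN·m/m
M_D = W·d = 1173·1.71 = 2005.8 kN·m/m
FS = M_R / M_D = 6977.5 / 2005.8 = 3.479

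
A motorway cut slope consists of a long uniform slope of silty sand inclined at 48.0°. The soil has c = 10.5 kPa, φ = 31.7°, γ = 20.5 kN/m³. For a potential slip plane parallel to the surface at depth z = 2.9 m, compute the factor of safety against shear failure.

For an infinite slope with a slip plane parallel to the surface (no pore pressure): FS = [c + γz cos²β tanφ] / [γz sinβ cosβ].
γz = 20.5·2.9 = 59.45 kN/m²
Numerator = 10.5 + 59.45·cos²48.0°·tan31.7° = 10.5 + 59.45·0.4477·0.6176 = 26.940 kPa
Denominator = 59.45·sin48.0°·cos48.0° = 59.45·0.7431·0.6691 = 29.562 kPa
FS = 26.940 / 29.562 = 0.911

FS = 0.91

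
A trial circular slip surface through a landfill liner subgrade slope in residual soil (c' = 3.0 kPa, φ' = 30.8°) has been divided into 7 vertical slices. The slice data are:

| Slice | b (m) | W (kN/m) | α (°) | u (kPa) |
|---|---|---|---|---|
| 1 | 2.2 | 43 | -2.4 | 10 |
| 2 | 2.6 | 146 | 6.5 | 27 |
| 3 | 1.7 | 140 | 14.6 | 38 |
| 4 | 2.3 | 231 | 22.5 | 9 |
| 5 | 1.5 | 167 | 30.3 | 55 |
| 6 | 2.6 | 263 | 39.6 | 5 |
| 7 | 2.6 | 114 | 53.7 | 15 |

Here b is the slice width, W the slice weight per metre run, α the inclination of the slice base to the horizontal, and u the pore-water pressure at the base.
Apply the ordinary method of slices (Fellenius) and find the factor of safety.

Ordinary method of slices: FS = Σ[c'·Δl_i + (W_i cosα_i − u_i·Δl_i)·tanφ'] / Σ W_i sinα_i, with Δl_i = b_i / cosα_i.
Slice 1: Δl = 2.2/cos(-2.4°) = 2.202 m; N'_1 = 43·cos(-2.4°) − 10·2.202 = 20.9; c'Δl = 6.61; W sinα = -1.8
Slice 2: Δl = 2.6/cos6.5° = 2.617 m; N'_2 = 146·cos6.5° − 27·2.617 = 74.4; c'Δl = 7.85; W sinα = 16.5
Slice 3: Δl = 1.7/cos14.6° = 1.757 m; N'_3 = 140·cos14.6° − 38·1.757 = 68.7; c'Δl = 5.27; W sinα = 35.3
Slice 4: Δl = 2.3/cos22.5° = 2.490 m; N'_4 = 231·cos22.5° − 9·2.490 = 191.0; c'Δl = 7.47; W sinα = 88.4
Slice 5: Δl = 1.5/cos30.3° = 1.737 m; N'_5 = 167·cos30.3° − 55·1.737 = 48.6; c'Δl = 5.21; W sinα = 84.3
Slice 6: Δl = 2.6/cos39.6° = 3.374 m; N'_6 = 263·cos39.6° − 5·3.374 = 185.8; c'Δl = 10.12; W sinα = 167.6
Slice 7: Δl = 2.6/cos53.7° = 4.392 m; N'_7 = 114·cos53.7° − 15·4.392 = 1.6; c'Δl = 13.18; W sinα = 91.9
Σc'Δl = 55.7 kN/m; ΣN' = 591.1 kN/m; ΣW sinα = 482.2 kN/m
Resisting = 55.7 + 591.1·tan30.8° = 55.7 + 352.4 = 408.1 kN/m
FS = 408.1 / 482.2 = 0.846

FS = 0.85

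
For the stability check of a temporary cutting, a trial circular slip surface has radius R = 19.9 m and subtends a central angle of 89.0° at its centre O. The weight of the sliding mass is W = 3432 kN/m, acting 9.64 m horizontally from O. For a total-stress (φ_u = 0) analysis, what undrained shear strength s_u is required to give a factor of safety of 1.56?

FS = s_u·L_a·R / (W·d), so s_u = FS·W·d / (L_a·R).
Arc length L_a = R·θ = 19.9·(89.0°·π/180) = 19.9·1.5533 = 30.91 m
s_u = 1.56·3432·9.64 / (30.91·19.9) = 51611.8 / 615.14 = 83.90 kPa

s_u = 83.9 kPa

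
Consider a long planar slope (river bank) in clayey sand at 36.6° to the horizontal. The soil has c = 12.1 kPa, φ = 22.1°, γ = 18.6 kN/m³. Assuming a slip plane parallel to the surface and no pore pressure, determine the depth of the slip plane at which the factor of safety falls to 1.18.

z = 2.15 m

Setting FS = 1.18 in FS = [c + γz cos²β tanφ] / [γz sinβ cosβ] and solving for z:
z = c / [γ cosβ (FS·sinβ − cosβ·tanφ)]
  = 12.1 / [18.6·cos36.6°·(1.18·sin36.6° − cos36.6°·tan22.1°)]
  = 12.1 / [18.6·0.8028·(1.18·0.5962 − 0.8028·0.4061)]
  = 12.1 / 5.6378 = 2.146 m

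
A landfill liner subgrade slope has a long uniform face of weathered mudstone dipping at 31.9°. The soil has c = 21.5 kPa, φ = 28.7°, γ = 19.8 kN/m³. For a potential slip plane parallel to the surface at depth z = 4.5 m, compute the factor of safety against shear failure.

FS = 1.42

For an infinite slope with a slip plane parallel to the surface (no pore pressure): FS = [c + γz cos²β tanφ] / [γz sinβ cosβ].
γz = 19.8·4.5 = 89.10 kN/m²
Numerator = 21.5 + 89.10·cos²31.9°·tan28.7° = 21.5 + 89.10·0.7208·0.5475 = 56.659 kPa
Denominator = 89.10·sin31.9°·cos31.9° = 89.10·0.5284·0.8490 = 39.973 kPa
FS = 56.659 / 39.973 = 1.417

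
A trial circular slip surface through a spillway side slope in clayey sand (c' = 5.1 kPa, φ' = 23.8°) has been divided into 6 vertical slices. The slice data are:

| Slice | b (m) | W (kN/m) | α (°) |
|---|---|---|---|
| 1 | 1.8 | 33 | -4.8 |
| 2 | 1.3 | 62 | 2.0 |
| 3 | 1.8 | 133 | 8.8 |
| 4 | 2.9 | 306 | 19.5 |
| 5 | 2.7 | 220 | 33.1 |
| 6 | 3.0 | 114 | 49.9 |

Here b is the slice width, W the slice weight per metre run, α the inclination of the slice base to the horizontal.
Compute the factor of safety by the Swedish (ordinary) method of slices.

FS = 1.28

Ordinary method of slices: FS = Σ[c'·Δl_i + (W_i cosα_i)·tanφ'] / Σ W_i sinα_i, with Δl_i = b_i / cosα_i.
Slice 1: Δl = 1.8/cos(-4.8°) = 1.806 m; N'_1 = 33·cos(-4.8°) = 32.9; c'Δl = 9.21; W sinα = -2.8
Slice 2: Δl = 1.3/cos2.0° = 1.301 m; N'_2 = 62·cos2.0° = 62.0; c'Δl = 6.63; W sinα = 2.2
Slice 3: Δl = 1.8/cos8.8° = 1.821 m; N'_3 = 133·cos8.8° = 131.4; c'Δl = 9.29; W sinα = 20.3
Slice 4: Δl = 2.9/cos19.5° = 3.076 m; N'_4 = 306·cos19.5° = 288.4; c'Δl = 15.69; W sinα = 102.1
Slice 5: Δl = 2.7/cos33.1° = 3.223 m; N'_5 = 220·cos33.1° = 184.3; c'Δl = 16.44; W sinα = 120.1
Slice 6: Δl = 3.0/cos49.9° = 4.657 m; N'_6 = 114·cos49.9° = 73.4; c'Δl = 23.75; W sinα = 87.2
Σc'Δl = 81.0 kN/m; ΣN' = 772.5 kN/m; ΣW sinα = 329.2 kN/m
Resisting = 81.0 + 772.5·tan23.8° = 81.0 + 340.7 = 421.7 kN/m
FS = 421.7 / 329.2 = 1.281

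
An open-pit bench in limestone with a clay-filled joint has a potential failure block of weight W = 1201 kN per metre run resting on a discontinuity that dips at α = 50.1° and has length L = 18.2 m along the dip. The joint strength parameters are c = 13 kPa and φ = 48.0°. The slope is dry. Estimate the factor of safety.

FS = 1.19

Resolving the block weight along and normal to the plane and applying the Mohr–Coulomb strength on the joint:
N' = W cosα = 1201·cos50.1° = 770.4 kN/m
Driving force T = W sinα = 1201·sin50.1° = 921.4 kN/m
Resisting force R = c·L + N'·tanφ = 13·18.2 + 770.4·tan48.0° = 236.6 + 855.6 = 1092.2 kN/m
FS = R / T = 1092.2 / 921.4 = 1.185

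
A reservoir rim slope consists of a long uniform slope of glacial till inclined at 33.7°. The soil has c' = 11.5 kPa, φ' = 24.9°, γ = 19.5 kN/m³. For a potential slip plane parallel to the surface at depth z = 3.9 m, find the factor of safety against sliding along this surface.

FS = 1.02

For an infinite slope with a slip plane parallel to the surface (no pore pressure): FS = [c' + γz cos²β tanφ'] / [γz sinβ cosβ].
γz = 19.5·3.9 = 76.05 kN/m²
Numerator = 11.5 + 76.05·cos²33.7°·tan24.9° = 11.5 + 76.05·0.6921·0.4642 = 35.934 kPa
Denominator = 76.05·sin33.7°·cos33.7° = 76.05·0.5548·0.8320 = 35.105 kPa
FS = 35.934 / 35.105 = 1.024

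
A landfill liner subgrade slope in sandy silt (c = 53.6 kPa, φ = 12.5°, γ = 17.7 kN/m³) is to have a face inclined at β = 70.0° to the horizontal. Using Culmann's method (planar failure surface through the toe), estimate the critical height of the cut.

Culmann's analysis gives the critical failure plane at α_cr = (β + φ)/2 = (70.0 + 12.5)/2 = 41.2°, and the critical height
H_c = (4c/γ) · sinβ cosφ / [1 − cos(β − φ)]
    = (4·53.6/17.7) · sin70.0°·cos12.5° / [1 − cos(57.5°)]
    = 12.113 · 0.9397·0.9763 / [1 − 0.5373]
    = 12.113 · 0.9174 / 0.4627
    = 24.02 m

H_c = 24.02 m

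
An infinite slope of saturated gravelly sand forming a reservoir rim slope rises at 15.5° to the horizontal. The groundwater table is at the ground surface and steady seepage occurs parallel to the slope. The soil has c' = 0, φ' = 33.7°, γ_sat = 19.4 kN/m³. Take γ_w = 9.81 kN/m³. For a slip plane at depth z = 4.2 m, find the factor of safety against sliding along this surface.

With seepage parallel to the slope and the water table at the surface, the effective normal stress on the slip plane uses the buoyant unit weight γ' = γ_sat − γ_w while the driving shear stress uses γ_sat:
FS = [c' + γ' z cos²β tanφ'] / [γ_sat z sinβ cosβ]
(For c' = 0 this reduces to FS = (γ'/γ_sat)·tanφ'/tanβ.)
γ' = 19.4 − 9.81 = 9.59 kN/m³
Numerator = 0.0 + 9.59·4.2·cos²15.5°·tan33.7° = 0.0 + 9.59·4.2·0.9286·0.6669 = 24.944 kPa
Denominator = 19.4·4.2·sin15.5°·cos15.5° = 19.4·4.2·0.2672·0.9636 = 20.983 kPa
FS = 24.944 / 20.983 = 1.189

FS = 1.19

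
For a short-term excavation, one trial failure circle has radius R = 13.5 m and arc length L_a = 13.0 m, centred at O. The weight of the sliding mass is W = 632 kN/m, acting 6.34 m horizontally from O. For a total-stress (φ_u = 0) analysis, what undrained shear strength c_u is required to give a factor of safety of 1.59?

c_u = 36.3 kPa

FS = c_u·L_a·R / (W·d), so c_u = FS·W·d / (L_a·R).
c_u = 1.59·632·6.34 / (13.00·13.5) = 6370.9 / 175.50 = 36.30 kPa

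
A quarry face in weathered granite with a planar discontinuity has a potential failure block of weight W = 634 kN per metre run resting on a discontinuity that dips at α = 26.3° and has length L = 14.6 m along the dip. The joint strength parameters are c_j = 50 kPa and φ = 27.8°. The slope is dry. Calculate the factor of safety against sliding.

FS = 3.67

Resolving the block weight along and normal to the plane and applying the Mohr–Coulomb strength on the joint:
N' = W cosα = 634·cos26.3° = 568.4 kN/m
Driving force T = W sinα = 634·sin26.3° = 280.9 kN/m
Resisting force R = c_j·L + N'·tanφ = 50·14.6 + 568.4·tan27.8° = 730.0 + 299.7 = 1029.7 kN/m
FS = R / T = 1029.7 / 280.9 = 3.666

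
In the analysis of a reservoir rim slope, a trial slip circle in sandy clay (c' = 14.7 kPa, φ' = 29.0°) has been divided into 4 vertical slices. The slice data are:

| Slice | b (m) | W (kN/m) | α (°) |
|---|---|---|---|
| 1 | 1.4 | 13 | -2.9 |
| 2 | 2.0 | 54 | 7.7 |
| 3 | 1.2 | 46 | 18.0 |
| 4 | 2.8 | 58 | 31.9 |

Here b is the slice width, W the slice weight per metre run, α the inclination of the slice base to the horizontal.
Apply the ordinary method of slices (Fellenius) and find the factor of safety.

FS = 4.00

Ordinary method of slices: FS = Σ[c'·Δl_i + (W_i cosα_i)·tanφ'] / Σ W_i sinα_i, with Δl_i = b_i / cosα_i.
Slice 1: Δl = 1.4/cos(-2.9°) = 1.402 m; N'_1 = 13·cos(-2.9°) = 13.0; c'Δl = 20.61; W sinα = -0.7
Slice 2: Δl = 2.0/cos7.7° = 2.018 m; N'_2 = 54·cos7.7° = 53.5; c'Δl = 29.67; W sinα = 7.2
Slice 3: Δl = 1.2/cos18.0° = 1.262 m; N'_3 = 46·cos18.0° = 43.7; c'Δl = 18.55; W sinα = 14.2
Slice 4: Δl = 2.8/cos31.9° = 3.298 m; N'_4 = 58·cos31.9° = 49.2; c'Δl = 48.48; W sinα = 30.6
Σc'Δl = 117.3 kN/m; ΣN' = 159.5 kN/m; ΣW sinα = 51.4 kN/m
Resisting = 117.3 + 159.5·tan29.0° = 117.3 + 88.4 = 205.7 kN/m
FS = 205.7 / 51.4 = 3.999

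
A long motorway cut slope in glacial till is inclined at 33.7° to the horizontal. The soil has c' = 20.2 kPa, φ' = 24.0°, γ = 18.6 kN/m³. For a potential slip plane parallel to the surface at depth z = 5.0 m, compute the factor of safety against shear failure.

FS = 1.14

For an infinite slope with a slip plane parallel to the surface (no pore pressure): FS = [c' + γz cos²β tanφ'] / [γz sinβ cosβ].
γz = 18.6·5.0 = 93.00 kN/m²
Numerator = 20.2 + 93.00·cos²33.7°·tan24.0° = 20.2 + 93.00·0.6921·0.4452 = 48.859 kPa
Denominator = 93.00·sin33.7°·cos33.7° = 93.00·0.5548·0.8320 = 42.929 kPa
FS = 48.859 / 42.929 = 1.138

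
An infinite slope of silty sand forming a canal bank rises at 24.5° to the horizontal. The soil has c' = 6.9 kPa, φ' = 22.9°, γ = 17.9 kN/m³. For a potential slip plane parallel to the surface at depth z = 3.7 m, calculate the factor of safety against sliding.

FS = 1.20

For an infinite slope with a slip plane parallel to the surface (no pore pressure): FS = [c' + γz cos²β tanφ'] / [γz sinβ cosβ].
γz = 17.9·3.7 = 66.23 kN/m²
Numerator = 6.9 + 66.23·cos²24.5°·tan22.9° = 6.9 + 66.23·0.8280·0.4224 = 30.065 kPa
Denominator = 66.23·sin24.5°·cos24.5° = 66.23·0.4147·0.9100 = 24.992 kPa
FS = 30.065 / 24.992 = 1.203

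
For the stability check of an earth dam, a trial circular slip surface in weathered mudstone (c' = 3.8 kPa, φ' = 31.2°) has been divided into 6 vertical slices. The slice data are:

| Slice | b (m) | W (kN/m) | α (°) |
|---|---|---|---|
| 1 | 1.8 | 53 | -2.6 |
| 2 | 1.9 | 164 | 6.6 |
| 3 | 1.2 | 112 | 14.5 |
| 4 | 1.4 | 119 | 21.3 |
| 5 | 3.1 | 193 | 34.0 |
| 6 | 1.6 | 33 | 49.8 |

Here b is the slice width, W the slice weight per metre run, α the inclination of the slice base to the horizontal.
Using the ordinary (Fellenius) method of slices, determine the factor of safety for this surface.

Ordinary method of slices: FS = Σ[c'·Δl_i + (W_i cosα_i)·tanφ'] / Σ W_i sinα_i, with Δl_i = b_i / cosα_i.
Slice 1: Δl = 1.8/cos(-2.6°) = 1.802 m; N'_1 = 53·cos(-2.6°) = 52.9; c'Δl = 6.85; W sinα = -2.4
Slice 2: Δl = 1.9/cos6.6° = 1.913 m; N'_2 = 164·cos6.6° = 162.9; c'Δl = 7.27; W sinα = 18.8
Slice 3: Δl = 1.2/cos14.5° = 1.239 m; N'_3 = 112·cos14.5° = 108.4; c'Δl = 4.71; W sinα = 28.0
Slice 4: Δl = 1.4/cos21.3° = 1.503 m; N'_4 = 119·cos21.3° = 110.9; c'Δl = 5.71; W sinα = 43.2
Slice 5: Δl = 3.1/cos34.0° = 3.739 m; N'_5 = 193·cos34.0° = 160.0; c'Δl = 14.21; W sinα = 107.9
Slice 6: Δl = 1.6/cos49.8° = 2.479 m; N'_6 = 33·cos49.8° = 21.3; c'Δl = 9.42; W sinα = 25.2
Σc'Δl = 48.2 kN/m; ΣN' = 616.5 kN/m; ΣW sinα = 220.8 kN/m
Resisting = 48.2 + 616.5·tan31.2° = 48.2 + 373.3 = 421.5 kN/m
FS = 421.5 / 220.8 = 1.909

FS = 1.91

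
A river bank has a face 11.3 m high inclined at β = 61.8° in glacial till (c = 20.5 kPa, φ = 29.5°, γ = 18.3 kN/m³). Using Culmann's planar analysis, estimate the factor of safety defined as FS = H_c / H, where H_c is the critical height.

FS = 1.97

H_c = (4c/γ) · sinβ cosφ / [1 − cos(β − φ)]
    = (4·20.5/18.3) · sin61.8°·cos29.5° / [1 − cos32.3°]
    = 4.481 · 0.7670 / 0.1547 = 22.21 m
FS = H_c / H = 22.21 / 11.3 = 1.966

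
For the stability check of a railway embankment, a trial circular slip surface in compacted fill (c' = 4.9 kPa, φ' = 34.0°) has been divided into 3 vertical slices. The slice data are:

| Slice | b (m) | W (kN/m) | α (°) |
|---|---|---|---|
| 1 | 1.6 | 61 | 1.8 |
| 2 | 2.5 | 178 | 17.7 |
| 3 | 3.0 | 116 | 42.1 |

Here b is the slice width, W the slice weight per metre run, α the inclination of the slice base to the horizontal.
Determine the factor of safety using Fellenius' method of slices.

FS = 1.90

Ordinary method of slices: FS = Σ[c'·Δl_i + (W_i cosα_i)·tanφ'] / Σ W_i sinα_i, with Δl_i = b_i / cosα_i.
Slice 1: Δl = 1.6/cos1.8° = 1.601 m; N'_1 = 61·cos1.8° = 61.0; c'Δl = 7.84; W sinα = 1.9
Slice 2: Δl = 2.5/cos17.7° = 2.624 m; N'_2 = 178·cos17.7° = 169.6; c'Δl = 12.86; W sinα = 54.1
Slice 3: Δl = 3.0/cos42.1° = 4.043 m; N'_3 = 116·cos42.1° = 86.1; c'Δl = 19.81; W sinα = 77.8
Σc'Δl = 40.5 kN/m; ΣN' = 316.6 kN/m; ΣW sinα = 133.8 kN/m
Resisting = 40.5 + 316.6·tan34.0° = 40.5 + 213.6 = 254.1 kN/m
FS = 254.1 / 133.8 = 1.899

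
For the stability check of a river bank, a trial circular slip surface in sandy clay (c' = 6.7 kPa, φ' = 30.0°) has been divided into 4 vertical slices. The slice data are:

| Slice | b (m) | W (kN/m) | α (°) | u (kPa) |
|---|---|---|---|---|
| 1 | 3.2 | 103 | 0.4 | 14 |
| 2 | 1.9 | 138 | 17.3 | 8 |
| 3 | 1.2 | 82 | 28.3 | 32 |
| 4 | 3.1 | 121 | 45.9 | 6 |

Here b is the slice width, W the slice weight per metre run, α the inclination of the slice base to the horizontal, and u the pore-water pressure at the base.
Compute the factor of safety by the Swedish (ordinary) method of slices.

Ordinary method of slices: FS = Σ[c'·Δl_i + (W_i cosα_i − u_i·Δl_i)·tanφ'] / Σ W_i sinα_i, with Δl_i = b_i / cosα_i.
Slice 1: Δl = 3.2/cos0.4° = 3.200 m; N'_1 = 103·cos0.4° − 14·3.200 = 58.2; c'Δl = 21.44; W sinα = 0.7
Slice 2: Δl = 1.9/cos17.3° = 1.990 m; N'_2 = 138·cos17.3° − 8·1.990 = 115.8; c'Δl = 13.33; W sinα = 41.0
Slice 3: Δl = 1.2/cos28.3° = 1.363 m; N'_3 = 82·cos28.3° − 32·1.363 = 28.6; c'Δl = 9.13; W sinα = 38.9
Slice 4: Δl = 3.1/cos45.9° = 4.455 m; N'_4 = 121·cos45.9° − 6·4.455 = 57.5; c'Δl = 29.85; W sinα = 86.9
Σc'Δl = 73.8 kN/m; ΣN' = 260.1 kN/m; ΣW sinα = 167.5 kN/m
Resisting = 73.8 + 260.1·tan30.0° = 73.8 + 150.2 = 223.9 kN/m
FS = 223.9 / 167.5 = 1.337

FS = 1.34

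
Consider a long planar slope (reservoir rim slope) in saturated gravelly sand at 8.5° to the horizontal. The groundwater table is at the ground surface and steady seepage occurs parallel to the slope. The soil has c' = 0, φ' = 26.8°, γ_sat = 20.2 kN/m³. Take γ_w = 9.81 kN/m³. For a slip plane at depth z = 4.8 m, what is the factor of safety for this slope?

With seepage parallel to the slope and the water table at the surface, the effective normal stress on the slip plane uses the buoyant unit weight γ' = γ_sat − γ_w while the driving shear stress uses γ_sat:
FS = [c' + γ' z cos²β tanφ'] / [γ_sat z sinβ cosβ]
(For c' = 0 this reduces to FS = (γ'/γ_sat)·tanφ'/tanβ.)
γ' = 20.2 − 9.81 = 10.39 kN/m³
Numerator = 0.0 + 10.39·4.8·cos²8.5°·tan26.8° = 0.0 + 10.39·4.8·0.9782·0.5051 = 24.642 kPa
Denominator = 20.2·4.8·sin8.5°·cos8.5° = 20.2·4.8·0.1478·0.9890 = 14.174 kPa
FS = 24.642 / 14.174 = 1.738

FS = 1.74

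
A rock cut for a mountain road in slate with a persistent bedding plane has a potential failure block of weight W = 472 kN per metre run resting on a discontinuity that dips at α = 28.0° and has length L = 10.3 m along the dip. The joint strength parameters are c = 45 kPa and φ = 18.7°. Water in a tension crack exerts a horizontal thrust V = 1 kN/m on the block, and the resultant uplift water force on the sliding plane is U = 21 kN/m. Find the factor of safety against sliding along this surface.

Resolving the block weight along and normal to the plane and applying the Mohr–Coulomb strength on the joint:
N' = W cosα − U − V sinα = 472·cos28.0° − 21 − 1·sin28.0° = 395.3 kN/m
Driving force T = W sinα + V cosα = 472·sin28.0° + 1·cos28.0° = 222.5 kN/m
Resisting force R = c·L + N'·tanφ = 45·10.3 + 395.3·tan18.7° = 463.5 + 133.8 = 597.3 kN/m
FS = R / T = 597.3 / 222.5 = 2.685

FS = 2.68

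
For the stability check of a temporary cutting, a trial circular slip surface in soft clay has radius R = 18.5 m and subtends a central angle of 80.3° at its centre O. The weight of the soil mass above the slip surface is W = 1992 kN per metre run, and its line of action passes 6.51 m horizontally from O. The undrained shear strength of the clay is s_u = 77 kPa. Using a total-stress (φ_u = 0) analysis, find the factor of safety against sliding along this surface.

Taking moments about the centre O, the resisting moment is provided by the undrained shear strength acting along the arc:
Arc length L_a = R·θ = 18.5·(80.3°·π/180) = 18.5·1.4015 = 25.93 m
M_R = s_u·L_a·R = 77·25.93·18.5 = 36934.1 kN·m/m
M_D = W·d = 1992·6.51 = 12967.9 kN·m/m
FS = M_R / M_D = 36934.1 / 12967.9 = 2.848

FS = 2.85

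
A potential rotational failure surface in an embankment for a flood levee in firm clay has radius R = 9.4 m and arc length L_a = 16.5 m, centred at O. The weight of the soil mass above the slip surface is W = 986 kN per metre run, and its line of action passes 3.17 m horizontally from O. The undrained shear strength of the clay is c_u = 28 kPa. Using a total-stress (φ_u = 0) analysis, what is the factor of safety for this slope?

FS = 1.39

Taking moments about the centre O, the resisting moment is provided by the undrained shear strength acting along the arc:
M_R = c_u·L_a·R = 28·16.50·9.4 = 4342.8 kN·m/m
M_D = W·d = 986·3.17 = 3125.6 kN·m/m
FS = M_R / M_D = 4342.8 / 3125.6 = 1.389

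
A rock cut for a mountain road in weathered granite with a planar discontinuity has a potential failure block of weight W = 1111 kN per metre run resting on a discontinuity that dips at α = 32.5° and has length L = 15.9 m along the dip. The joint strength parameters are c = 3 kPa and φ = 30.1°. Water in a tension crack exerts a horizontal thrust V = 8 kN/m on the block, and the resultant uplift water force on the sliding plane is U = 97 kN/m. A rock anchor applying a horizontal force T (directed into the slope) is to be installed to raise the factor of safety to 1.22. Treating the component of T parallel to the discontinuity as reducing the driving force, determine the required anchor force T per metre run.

Resolving forces along and normal to the sliding plane, with the horizontal anchor force T adding T·sinα to the effective normal force and T·cosα acting up the plane against the driving force:
FS = [cL + (W cosα − U − V sinα + T sinα) tanφ] / [W sinα + V cosα − T cosα]
Without the anchor: N' = 835.7 kN/m, driving T_d = 603.7 kN/m, resisting R = 3·15.9 + 835.7·tan30.1° = 532.1 kN/m, FS = 0.88.
Setting FS = 1.22 and solving for T:
1.22·(603.7 − T cos32.5°) = 532.1 + T sin32.5°·tan30.1°
T·(sin32.5°·tan30.1° + 1.22·cos32.5°) = 1.22·603.7 − 532.1
T·(0.5373·0.5797 + 1.22·0.8434) = 736.5 − 532.1 = 204.4
T·1.3404 = 204.4
T = 152.5 kN/m

T = 152 kN/m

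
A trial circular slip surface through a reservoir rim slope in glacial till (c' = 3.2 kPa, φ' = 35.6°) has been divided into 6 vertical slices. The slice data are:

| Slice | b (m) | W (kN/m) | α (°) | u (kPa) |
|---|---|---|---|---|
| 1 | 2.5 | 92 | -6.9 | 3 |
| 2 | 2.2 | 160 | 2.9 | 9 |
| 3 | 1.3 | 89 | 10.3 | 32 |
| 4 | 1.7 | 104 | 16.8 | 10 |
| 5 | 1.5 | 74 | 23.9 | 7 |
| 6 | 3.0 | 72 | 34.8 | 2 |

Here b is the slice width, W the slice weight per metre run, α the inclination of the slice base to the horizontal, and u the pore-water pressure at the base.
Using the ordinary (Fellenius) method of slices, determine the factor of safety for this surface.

FS = 3.25

Ordinary method of slices: FS = Σ[c'·Δl_i + (W_i cosα_i − u_i·Δl_i)·tanφ'] / Σ W_i sinα_i, with Δl_i = b_i / cosα_i.
Slice 1: Δl = 2.5/cos(-6.9°) = 2.518 m; N'_1 = 92·cos(-6.9°) − 3·2.518 = 83.8; c'Δl = 8.06; W sinα = -11.1
Slice 2: Δl = 2.2/cos2.9° = 2.203 m; N'_2 = 160·cos2.9° − 9·2.203 = 140.0; c'Δl = 7.05; W sinα = 8.1
Slice 3: Δl = 1.3/cos10.3° = 1.321 m; N'_3 = 89·cos10.3° − 32·1.321 = 45.3; c'Δl = 4.23; W sinα = 15.9
Slice 4: Δl = 1.7/cos16.8° = 1.776 m; N'_4 = 104·cos16.8° − 10·1.776 = 81.8; c'Δl = 5.68; W sinα = 30.1
Slice 5: Δl = 1.5/cos23.9° = 1.641 m; N'_5 = 74·cos23.9° − 7·1.641 = 56.2; c'Δl = 5.25; W sinα = 30.0
Slice 6: Δl = 3.0/cos34.8° = 3.653 m; N'_6 = 72·cos34.8° − 2·3.653 = 51.8; c'Δl = 11.69; W sinα = 41.1
Σc'Δl = 42.0 kN/m; ΣN' = 458.8 kN/m; ΣW sinα = 114.1 kN/m
Resisting = 42.0 + 458.8·tan35.6° = 42.0 + 328.5 = 370.4 kN/m
FS = 370.4 / 114.1 = 3.247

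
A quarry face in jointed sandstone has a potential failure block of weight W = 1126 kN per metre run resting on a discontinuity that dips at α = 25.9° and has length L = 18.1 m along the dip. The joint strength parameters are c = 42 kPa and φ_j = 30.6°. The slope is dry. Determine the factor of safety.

FS = 2.76

Resolving the block weight along and normal to the plane and applying the Mohr–Coulomb strength on the joint:
N' = W cosα = 1126·cos25.9° = 1012.9 kN/m
Driving force T = W sinα = 1126·sin25.9° = 491.8 kN/m
Resisting force R = c·L + N'·tanφ_j = 42·18.1 + 1012.9·tan30.6° = 760.2 + 599.0 = 1359.2 kN/m
FS = R / T = 1359.2 / 491.8 = 2.764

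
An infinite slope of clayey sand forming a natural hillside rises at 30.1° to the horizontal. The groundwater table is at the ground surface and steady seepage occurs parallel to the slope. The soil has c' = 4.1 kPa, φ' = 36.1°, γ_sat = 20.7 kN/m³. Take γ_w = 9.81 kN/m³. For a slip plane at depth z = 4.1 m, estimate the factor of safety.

FS = 0.77

With seepage parallel to the slope and the water table at the surface, the effective normal stress on the slip plane uses the buoyant unit weight γ' = γ_sat − γ_w while the driving shear stress uses γ_sat:
FS = [c' + γ' z cos²β tanφ'] / [γ_sat z sinβ cosβ]
γ' = 20.7 − 9.81 = 10.89 kN/m³
Numerator = 4.1 + 10.89·4.1·cos²30.1°·tan36.1° = 4.1 + 10.89·4.1·0.7485·0.7292 = 28.470 kPa
Denominator = 20.7·4.1·sin30.1°·cos30.1° = 20.7·4.1·0.5015·0.8652 = 36.824 kPa
FS = 28.470 / 36.824 = 0.773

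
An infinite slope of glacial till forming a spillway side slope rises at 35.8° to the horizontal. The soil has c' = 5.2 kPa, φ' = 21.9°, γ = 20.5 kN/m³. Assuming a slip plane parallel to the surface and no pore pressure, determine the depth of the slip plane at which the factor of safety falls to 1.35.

Setting FS = 1.35 in FS = [c' + γz cos²β tanφ'] / [γz sinβ cosβ] and solving for z:
z = c' / [γ cosβ (FS·sinβ − cosβ·tanφ')]
  = 5.2 / [20.5·cos35.8°·(1.35·sin35.8° − cos35.8°·tan21.9°)]
  = 5.2 / [20.5·0.8111·(1.35·0.5850 − 0.8111·0.4020)]
  = 5.2 / 7.7090 = 0.675 m

z = 0.67 m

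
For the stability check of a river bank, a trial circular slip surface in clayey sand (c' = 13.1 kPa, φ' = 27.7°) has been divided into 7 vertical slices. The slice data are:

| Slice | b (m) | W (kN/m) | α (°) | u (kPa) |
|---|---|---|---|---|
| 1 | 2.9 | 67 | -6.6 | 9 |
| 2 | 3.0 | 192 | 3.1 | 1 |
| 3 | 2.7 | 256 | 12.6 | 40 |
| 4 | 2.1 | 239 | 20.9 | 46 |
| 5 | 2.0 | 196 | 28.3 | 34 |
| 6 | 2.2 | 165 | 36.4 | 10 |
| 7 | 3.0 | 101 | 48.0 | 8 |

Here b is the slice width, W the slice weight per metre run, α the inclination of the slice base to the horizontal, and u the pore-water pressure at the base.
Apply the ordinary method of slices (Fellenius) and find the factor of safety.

FS = 1.58

Ordinary method of slices: FS = Σ[c'·Δl_i + (W_i cosα_i − u_i·Δl_i)·tanφ'] / Σ W_i sinα_i, with Δl_i = b_i / cosα_i.
Slice 1: Δl = 2.9/cos(-6.6°) = 2.919 m; N'_1 = 67·cos(-6.6°) − 9·2.919 = 40.3; c'Δl = 38.24; W sinα = -7.7
Slice 2: Δl = 3.0/cos3.1° = 3.004 m; N'_2 = 192·cos3.1° − 1·3.004 = 188.7; c'Δl = 39.36; W sinα = 10.4
Slice 3: Δl = 2.7/cos12.6° = 2.767 m; N'_3 = 256·cos12.6° − 40·2.767 = 139.2; c'Δl = 36.24; W sinα = 55.8
Slice 4: Δl = 2.1/cos20.9° = 2.248 m; N'_4 = 239·cos20.9° − 46·2.248 = 119.9; c'Δl = 29.45; W sinα = 85.3
Slice 5: Δl = 2.0/cos28.3° = 2.271 m; N'_5 = 196·cos28.3° − 34·2.271 = 95.3; c'Δl = 29.76; W sinα = 92.9
Slice 6: Δl = 2.2/cos36.4° = 2.733 m; N'_6 = 165·cos36.4° − 10·2.733 = 105.5; c'Δl = 35.81; W sinα = 97.9
Slice 7: Δl = 3.0/cos48.0° = 4.483 m; N'_7 = 101·cos48.0° − 8·4.483 = 31.7; c'Δl = 58.73; W sinα = 75.1
Σc'Δl = 267.6 kN/m; ΣN' = 720.6 kN/m; ΣW sinα = 409.7 kN/m
Resisting = 267.6 + 720.6·tan27.7° = 267.6 + 378.3 = 645.9 kN/m
FS = 645.9 / 409.7 = 1.577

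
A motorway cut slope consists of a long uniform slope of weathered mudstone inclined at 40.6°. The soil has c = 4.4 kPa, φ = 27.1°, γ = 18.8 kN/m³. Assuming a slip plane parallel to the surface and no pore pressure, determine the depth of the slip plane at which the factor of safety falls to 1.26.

z = 0.71 m

Setting FS = 1.26 in FS = [c + γz cos²β tanφ] / [γz sinβ cosβ] and solving for z:
z = c / [γ cosβ (FS·sinβ − cosβ·tanφ)]
  = 4.4 / [18.8·cos40.6°·(1.26·sin40.6° − cos40.6°·tan27.1°)]
  = 4.4 / [18.8·0.7593·(1.26·0.6508 − 0.7593·0.5117)]
  = 4.4 / 6.1585 = 0.714 m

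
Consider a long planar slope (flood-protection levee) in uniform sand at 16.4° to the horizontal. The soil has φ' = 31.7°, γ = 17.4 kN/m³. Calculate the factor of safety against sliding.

For a dry cohesionless infinite slope the factor of safety is FS = tanφ' / tanβ.
FS = tan31.7° / tan16.4° = 0.6176 / 0.2943 = 2.098

FS = 2.10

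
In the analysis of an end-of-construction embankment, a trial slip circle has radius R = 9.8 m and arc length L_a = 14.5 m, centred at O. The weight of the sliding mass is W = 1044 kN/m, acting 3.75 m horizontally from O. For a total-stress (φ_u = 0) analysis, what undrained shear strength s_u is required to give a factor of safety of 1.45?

s_u = 39.9 kPa

FS = s_u·L_a·R / (W·d), so s_u = FS·W·d / (L_a·R).
s_u = 1.45·1044·3.75 / (14.50·9.8) = 5676.8 / 142.10 = 39.95 kPa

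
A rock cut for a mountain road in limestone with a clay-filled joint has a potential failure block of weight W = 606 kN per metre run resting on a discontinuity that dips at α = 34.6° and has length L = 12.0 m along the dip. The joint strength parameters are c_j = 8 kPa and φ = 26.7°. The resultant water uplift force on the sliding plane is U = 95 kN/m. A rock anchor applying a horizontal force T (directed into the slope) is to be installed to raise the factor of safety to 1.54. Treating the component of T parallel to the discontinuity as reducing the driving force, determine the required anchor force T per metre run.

T = 149 kN/m

Resolving forces along and normal to the sliding plane, with the horizontal anchor force T adding T·sinα to the effective normal force and T·cosα acting up the plane against the driving force:
FS = [c_jL + (W cosα − U + T sinα) tanφ] / [W sinα − T cosα]
Without the anchor: N' = 403.8 kN/m, driving T_d = 344.1 kN/m, resisting R = 8·12.0 + 403.8·tan26.7° = 299.1 kN/m, FS = 0.87.
Setting FS = 1.54 and solving for T:
1.54·(344.1 − T cos34.6°) = 299.1 + T sin34.6°·tan26.7°
T·(sin34.6°·tan26.7° + 1.54·cos34.6°) = 1.54·344.1 − 299.1
T·(0.5678·0.5029 + 1.54·0.8231) = 529.9 − 299.1 = 230.8
T·1.5532 = 230.8
T = 148.6 kN/m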